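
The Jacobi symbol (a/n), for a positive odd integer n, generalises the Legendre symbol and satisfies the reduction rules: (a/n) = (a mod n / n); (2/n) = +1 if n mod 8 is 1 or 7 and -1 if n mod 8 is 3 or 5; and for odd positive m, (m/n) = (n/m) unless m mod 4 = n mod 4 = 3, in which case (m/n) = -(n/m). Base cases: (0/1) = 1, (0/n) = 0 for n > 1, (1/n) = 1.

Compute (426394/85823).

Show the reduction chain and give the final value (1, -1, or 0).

(426394/85823) = (83102/85823)   [reduce mod 85823]
83102 = 2^1·41551; (2/85823) = +1 since 85823 mod 8 = 7, so (83102/85823) = (+1)^1·(41551/85823); sign now +1
reciprocity: (41551/85823) = -1·(85823/41551) since 41551 mod 4 = 3, 85823 mod 4 = 3; sign now -1
(85823/41551) = (2721/41551)   [reduce mod 41551]
reciprocity: (2721/41551) = +1·(41551/2721) since 2721 mod 4 = 1, 41551 mod 4 = 3; sign now -1
(41551/2721) = (736/2721)   [reduce mod 2721]
736 = 2^5·23; (2/2721) = +1 since 2721 mod 8 = 1, so (736/2721) = (+1)^5·(23/2721); sign now -1
reciprocity: (23/2721) = +1·(2721/23) since 23 mod 4 = 3, 2721 mod 4 = 1; sign now -1
(2721/23) = (7/23)   [reduce mod 23]
reciprocity: (7/23) = -1·(23/7) since 7 mod 4 = 3, 23 mod 4 = 3; sign now +1
(23/7) = (2/7)   [reduce mod 7]
2 = 2^1·1; (2/7) = +1 since 7 mod 8 = 7, so (2/7) = (+1)^1·(1/7); sign now +1
(1/7) = 1; final value = sign = +1

1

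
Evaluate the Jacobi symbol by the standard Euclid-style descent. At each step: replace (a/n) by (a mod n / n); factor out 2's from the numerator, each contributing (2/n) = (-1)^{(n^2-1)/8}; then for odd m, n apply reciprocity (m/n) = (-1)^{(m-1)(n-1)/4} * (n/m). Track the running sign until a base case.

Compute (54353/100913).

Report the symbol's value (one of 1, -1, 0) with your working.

1

flip (54353/100913) -> (100913/54353): both odd, 54353 mod 4 = 1, 100913 mod 4 = 1, so the flip contributes +1; sign now +1
(100913/54353): 100913 mod 54353 = 46560, so (100913/54353) = (46560/54353)
factor out 2^5: 46560 = 2^5·1455; with 54353 mod 8 = 1, (2/54353) = +1; sign now +1; continue with (1455/54353)
flip (1455/54353) -> (54353/1455): both odd, 1455 mod 4 = 3, 54353 mod 4 = 1, so the flip contributes +1; sign now +1
(54353/1455): 54353 mod 1455 = 518, so (54353/1455) = (518/1455)
factor out 2^1: 518 = 2^1·259; with 1455 mod 8 = 7, (2/1455) = +1; sign now +1; continue with (259/1455)
flip (259/1455) -> (1455/259): both odd, 259 mod 4 = 3, 1455 mod 4 = 3, so the flip contributes -1; sign now -1
(1455/259): 1455 mod 259 = 160, so (1455/259) = (160/259)
factor out 2^5: 160 = 2^5·5; with 259 mod 8 = 3, (2/259) = -1; sign now +1; continue with (5/259)
flip (5/259) -> (259/5): both odd, 5 mod 4 = 1, 259 mod 4 = 3, so the flip contributes +1; sign now +1
(259/5): 259 mod 5 = 4, so (259/5) = (4/5)
factor out 2^2: 4 = 2^2·1; with 5 mod 8 = 5, (2/5) = -1; sign now +1; continue with (1/5)
reached (1/5) = 1, so the symbol is +1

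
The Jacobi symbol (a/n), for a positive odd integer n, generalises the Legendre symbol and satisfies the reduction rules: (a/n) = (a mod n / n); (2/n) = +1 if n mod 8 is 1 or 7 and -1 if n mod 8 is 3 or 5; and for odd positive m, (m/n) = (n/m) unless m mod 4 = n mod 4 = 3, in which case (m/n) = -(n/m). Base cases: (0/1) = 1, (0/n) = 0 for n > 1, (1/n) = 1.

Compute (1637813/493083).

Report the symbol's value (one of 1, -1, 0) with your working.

1

(1637813/493083): 1637813 mod 493083 = 158564, so (1637813/493083) = (158564/493083)
factor out 2^2: 158564 = 2^2·39641; with 493083 mod 8 = 3, (2/493083) = -1; sign now +1; continue with (39641/493083)
flip (39641/493083) -> (493083/39641): both odd, 39641 mod 4 = 1, 493083 mod 4 = 3, so the flip contributes +1; sign now +1
(493083/39641): 493083 mod 39641 = 17391, so (493083/39641) = (17391/39641)
flip (17391/39641) -> (39641/17391): both odd, 17391 mod 4 = 3, 39641 mod 4 = 1, so the flip contributes +1; sign now +1
(39641/17391): 39641 mod 17391 = 4859, so (39641/17391) = (4859/17391)
flip (4859/17391) -> (17391/4859): both odd, 4859 mod 4 = 3, 17391 mod 4 = 3, so the flip contributes -1; sign now -1
(17391/4859): 17391 mod 4859 = 2814, so (17391/4859) = (2814/4859)
factor out 2^1: 2814 = 2^1·1407; with 4859 mod 8 = 3, (2/4859) = -1; sign now +1; continue with (1407/4859)
flip (1407/4859) -> (4859/1407): both odd, 1407 mod 4 = 3, 4859 mod 4 = 3, so the flip contributes -1; sign now -1
(4859/1407): 4859 mod 1407 = 638, so (4859/1407) = (638/1407)
factor out 2^1: 638 = 2^1·319; with 1407 mod 8 = 7, (2/1407) = +1; sign now -1; continue with (319/1407)
flip (319/1407) -> (1407/319): both odd, 319 mod 4 = 3, 1407 mod 4 = 3, so the flip contributes -1; sign now +1
(1407/319): 1407 mod 319 = 131, so (1407/319) = (131/319)
flip (131/319) -> (319/131): both odd, 131 mod 4 = 3, 319 mod 4 = 3, so the flip contributes -1; sign now -1
(319/131): 319 mod 131 = 57, so (319/131) = (57/131)
flip (57/131) -> (131/57): both odd, 57 mod 4 = 1, 131 mod 4 = 3, so the flip contributes +1; sign now -1
(131/57): 131 mod 57 = 17, so (131/57) = (17/57)
flip (17/57) -> (57/17): both odd, 17 mod 4 = 1, 57 mod 4 = 1, so the flip contributes +1; sign now -1
(57/17): 57 mod 17 = 6, so (57/17) = (6/17)
factor out 2^1: 6 = 2^1·3; with 17 mod 8 = 1, (2/17) = +1; sign now -1; continue with (3/17)
flip (3/17) -> (17/3): both odd, 3 mod 4 = 3, 17 mod 4 = 1, so the flip contributes +1; sign now -1
(17/3): 17 mod 3 = 2, so (17/3) = (2/3)
factor out 2^1: 2 = 2^1·1; with 3 mod 8 = 3, (2/3) = -1; sign now +1; continue with (1/3)
reached (1/3) = 1, so the symbol is +1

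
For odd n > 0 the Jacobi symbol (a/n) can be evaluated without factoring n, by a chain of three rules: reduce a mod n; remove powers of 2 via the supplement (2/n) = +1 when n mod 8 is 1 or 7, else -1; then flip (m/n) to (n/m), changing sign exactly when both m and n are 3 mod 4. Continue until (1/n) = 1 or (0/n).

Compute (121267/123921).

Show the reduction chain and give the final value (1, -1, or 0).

reciprocity: (121267/123921) = +1·(123921/121267) since 121267 mod 4 = 3, 123921 mod 4 = 1; sign now +1
(123921/121267) = (2654/121267)   [reduce mod 121267]
2654 = 2^1·1327; (2/121267) = -1 since 121267 mod 8 = 3, so (2654/121267) = (-1)^1·(1327/121267); sign now -1
reciprocity: (1327/121267) = -1·(121267/1327) since 1327 mod 4 = 3, 121267 mod 4 = 3; sign now +1
(121267/1327) = (510/1327)   [reduce mod 1327]
510 = 2^1·255; (2/1327) = +1 since 1327 mod 8 = 7, so (510/1327) = (+1)^1·(255/1327); sign now +1
reciprocity: (255/1327) = -1·(1327/255) since 255 mod 4 = 3, 1327 mod 4 = 3; sign now -1
(1327/255) = (52/255)   [reduce mod 255]
52 = 2^2·13; (2/255) = +1 since 255 mod 8 = 7, so (52/255) = (+1)^2·(13/255); sign now -1
reciprocity: (13/255) = +1·(255/13) since 13 mod 4 = 1, 255 mod 4 = 3; sign now -1
(255/13) = (8/13)   [reduce mod 13]
8 = 2^3·1; (2/13) = -1 since 13 mod 8 = 5, so (8/13) = (-1)^3·(1/13); sign now +1
(1/13) = 1; final value = sign = +1

1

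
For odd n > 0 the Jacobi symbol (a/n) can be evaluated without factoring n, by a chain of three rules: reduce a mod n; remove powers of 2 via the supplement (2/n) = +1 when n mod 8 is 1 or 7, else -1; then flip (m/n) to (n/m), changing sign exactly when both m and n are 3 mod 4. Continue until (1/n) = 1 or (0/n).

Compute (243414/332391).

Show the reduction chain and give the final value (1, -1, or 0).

0

243414 = 2^1·121707; (2/332391) = +1 since 332391 mod 8 = 7, so (243414/332391) = (+1)^1·(121707/332391); sign now +1
reciprocity: (121707/332391) = -1·(332391/121707) since 121707 mod 4 = 3, 332391 mod 4 = 3; sign now -1
(332391/121707) = (88977/121707)   [reduce mod 121707]
reciprocity: (88977/121707) = +1·(121707/88977) since 88977 mod 4 = 1, 121707 mod 4 = 3; sign now -1
(121707/88977) = (32730/88977)   [reduce mod 88977]
32730 = 2^1·16365; (2/88977) = +1 since 88977 mod 8 = 1, so (32730/88977) = (+1)^1·(16365/88977); sign now -1
reciprocity: (16365/88977) = +1·(88977/16365) since 16365 mod 4 = 1, 88977 mod 4 = 1; sign now -1
(88977/16365) = (7152/16365)   [reduce mod 16365]
7152 = 2^4·447; (2/16365) = -1 since 16365 mod 8 = 5, so (7152/16365) = (-1)^4·(447/16365); sign now -1
reciprocity: (447/16365) = +1·(16365/447) since 447 mod 4 = 3, 16365 mod 4 = 1; sign now -1
(16365/447) = (273/447)   [reduce mod 447]
reciprocity: (273/447) = +1·(447/273) since 273 mod 4 = 1, 447 mod 4 = 3; sign now -1
(447/273) = (174/273)   [reduce mod 273]
174 = 2^1·87; (2/273) = +1 since 273 mod 8 = 1, so (174/273) = (+1)^1·(87/273); sign now -1
reciprocity: (87/273) = +1·(273/87) since 87 mod 4 = 3, 273 mod 4 = 1; sign now -1
(273/87) = (12/87)   [reduce mod 87]
12 = 2^2·3; (2/87) = +1 since 87 mod 8 = 7, so (12/87) = (+1)^2·(3/87); sign now -1
reciprocity: (3/87) = -1·(87/3) since 3 mod 4 = 3, 87 mod 4 = 3; sign now +1
(87/3) = (0/3)   [reduce mod 3]
(0/3) = 0   [gcd(a, n) > 1]; final value = 0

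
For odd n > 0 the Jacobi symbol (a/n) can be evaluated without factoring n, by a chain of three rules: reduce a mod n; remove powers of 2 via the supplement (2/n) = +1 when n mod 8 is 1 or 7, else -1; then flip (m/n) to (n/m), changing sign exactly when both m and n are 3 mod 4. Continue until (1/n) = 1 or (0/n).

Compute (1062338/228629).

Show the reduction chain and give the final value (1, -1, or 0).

-1

(1062338/228629): 1062338 mod 228629 = 147822, so (1062338/228629) = (147822/228629)
factor out 2^1: 147822 = 2^1·73911; with 228629 mod 8 = 5, (2/228629) = -1; sign now -1; continue with (73911/228629)
flip (73911/228629) -> (228629/73911): both odd, 73911 mod 4 = 3, 228629 mod 4 = 1, so the flip contributes +1; sign now -1
(228629/73911): 228629 mod 73911 = 6896, so (228629/73911) = (6896/73911)
factor out 2^4: 6896 = 2^4·431; with 73911 mod 8 = 7, (2/73911) = +1; sign now -1; continue with (431/73911)
flip (431/73911) -> (73911/431): both odd, 431 mod 4 = 3, 73911 mod 4 = 3, so the flip contributes -1; sign now +1
(73911/431): 73911 mod 431 = 210, so (73911/431) = (210/431)
factor out 2^1: 210 = 2^1·105; with 431 mod 8 = 7, (2/431) = +1; sign now +1; continue with (105/431)
flip (105/431) -> (431/105): both odd, 105 mod 4 = 1, 431 mod 4 = 3, so the flip contributes +1; sign now +1
(431/105): 431 mod 105 = 11, so (431/105) = (11/105)
flip (11/105) -> (105/11): both odd, 11 mod 4 = 3, 105 mod 4 = 1, so the flip contributes +1; sign now +1
(105/11): 105 mod 11 = 6, so (105/11) = (6/11)
factor out 2^1: 6 = 2^1·3; with 11 mod 8 = 3, (2/11) = -1; sign now -1; continue with (3/11)
flip (3/11) -> (11/3): both odd, 3 mod 4 = 3, 11 mod 4 = 3, so the flip contributes -1; sign now +1
(11/3): 11 mod 3 = 2, so (11/3) = (2/3)
factor out 2^1: 2 = 2^1·1; with 3 mod 8 = 3, (2/3) = -1; sign now -1; continue with (1/3)
reached (1/3) = 1, so the symbol is -1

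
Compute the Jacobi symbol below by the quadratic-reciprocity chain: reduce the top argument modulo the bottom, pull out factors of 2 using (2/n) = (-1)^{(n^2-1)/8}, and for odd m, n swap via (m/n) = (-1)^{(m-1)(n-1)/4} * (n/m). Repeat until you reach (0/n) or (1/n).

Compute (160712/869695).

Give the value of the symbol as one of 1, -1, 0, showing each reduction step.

factor out 2^3: 160712 = 2^3·20089; with 869695 mod 8 = 7, (2/869695) = +1; sign now +1; continue with (20089/869695)
flip (20089/869695) -> (869695/20089): both odd, 20089 mod 4 = 1, 869695 mod 4 = 3, so the flip contributes +1; sign now +1
(869695/20089): 869695 mod 20089 = 5868, so (869695/20089) = (5868/20089)
factor out 2^2: 5868 = 2^2·1467; with 20089 mod 8 = 1, (2/20089) = +1; sign now +1; continue with (1467/20089)
flip (1467/20089) -> (20089/1467): both odd, 1467 mod 4 = 3, 20089 mod 4 = 1, so the flip contributes +1; sign now +1
(20089/1467): 20089 mod 1467 = 1018, so (20089/1467) = (1018/1467)
factor out 2^1: 1018 = 2^1·509; with 1467 mod 8 = 3, (2/1467) = -1; sign now -1; continue with (509/1467)
flip (509/1467) -> (1467/509): both odd, 509 mod 4 = 1, 1467 mod 4 = 3, so the flip contributes +1; sign now -1
(1467/509): 1467 mod 509 = 449, so (1467/509) = (449/509)
flip (449/509) -> (509/449): both odd, 449 mod 4 = 1, 509 mod 4 = 1, so the flip contributes +1; sign now -1
(509/449): 509 mod 449 = 60, so (509/449) = (60/449)
factor out 2^2: 60 = 2^2·15; with 449 mod 8 = 1, (2/449) = +1; sign now -1; continue with (15/449)
flip (15/449) -> (449/15): both odd, 15 mod 4 = 3, 449 mod 4 = 1, so the flip contributes +1; sign now -1
(449/15): 449 mod 15 = 14, so (449/15) = (14/15)
factor out 2^1: 14 = 2^1·7; with 15 mod 8 = 7, (2/15) = +1; sign now -1; continue with (7/15)
flip (7/15) -> (15/7): both odd, 7 mod 4 = 3, 15 mod 4 = 3, so the flip contributes -1; sign now +1
(15/7): 15 mod 7 = 1, so (15/7) = (1/7)
reached (1/7) = 1, so the symbol is +1

1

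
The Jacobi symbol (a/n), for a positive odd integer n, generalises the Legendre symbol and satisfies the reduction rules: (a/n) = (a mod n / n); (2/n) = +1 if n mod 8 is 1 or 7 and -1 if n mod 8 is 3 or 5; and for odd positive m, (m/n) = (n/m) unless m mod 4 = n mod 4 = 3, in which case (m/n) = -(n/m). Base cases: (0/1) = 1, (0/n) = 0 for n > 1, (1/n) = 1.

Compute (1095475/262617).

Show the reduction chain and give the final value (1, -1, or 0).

1

(1095475/262617) = (45007/262617)   [reduce mod 262617]
reciprocity: (45007/262617) = +1·(262617/45007) since 45007 mod 4 = 3, 262617 mod 4 = 1; sign now +1
(262617/45007) = (37582/45007)   [reduce mod 45007]
37582 = 2^1·18791; (2/45007) = +1 since 45007 mod 8 = 7, so (37582/45007) = (+1)^1·(18791/45007); sign now +1
reciprocity: (18791/45007) = -1·(45007/18791) since 18791 mod 4 = 3, 45007 mod 4 = 3; sign now -1
(45007/18791) = (7425/18791)   [reduce mod 18791]
reciprocity: (7425/18791) = +1·(18791/7425) since 7425 mod 4 = 1, 18791 mod 4 = 3; sign now -1
(18791/7425) = (3941/7425)   [reduce mod 7425]
reciprocity: (3941/7425) = +1·(7425/3941) since 3941 mod 4 = 1, 7425 mod 4 = 1; sign now -1
(7425/3941) = (3484/3941)   [reduce mod 3941]
3484 = 2^2·871; (2/3941) = -1 since 3941 mod 8 = 5, so (3484/3941) = (-1)^2·(871/3941); sign now -1
reciprocity: (871/3941) = +1·(3941/871) since 871 mod 4 = 3, 3941 mod 4 = 1; sign now -1
(3941/871) = (457/871)   [reduce mod 871]
reciprocity: (457/871) = +1·(871/457) since 457 mod 4 = 1, 871 mod 4 = 3; sign now -1
(871/457) = (414/457)   [reduce mod 457]
414 = 2^1·207; (2/457) = +1 since 457 mod 8 = 1, so (414/457) = (+1)^1·(207/457); sign now -1
reciprocity: (207/457) = +1·(457/207) since 207 mod 4 = 3, 457 mod 4 = 1; sign now -1
(457/207) = (43/207)   [reduce mod 207]
reciprocity: (43/207) = -1·(207/43) since 43 mod 4 = 3, 207 mod 4 = 3; sign now +1
(207/43) = (35/43)   [reduce mod 43]
reciprocity: (35/43) = -1·(43/35) since 35 mod 4 = 3, 43 mod 4 = 3; sign now -1
(43/35) = (8/35)   [reduce mod 35]
8 = 2^3·1; (2/35) = -1 since 35 mod 8 = 3, so (8/35) = (-1)^3·(1/35); sign now +1
(1/35) = 1; final value = sign = +1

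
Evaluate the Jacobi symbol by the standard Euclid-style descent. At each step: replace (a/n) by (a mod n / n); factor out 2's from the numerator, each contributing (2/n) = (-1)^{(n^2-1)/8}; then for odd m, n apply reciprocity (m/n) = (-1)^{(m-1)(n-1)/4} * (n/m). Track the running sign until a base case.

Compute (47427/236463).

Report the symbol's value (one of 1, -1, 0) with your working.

0

flip (47427/236463) -> (236463/47427): both odd, 47427 mod 4 = 3, 236463 mod 4 = 3, so the flip contributes -1; sign now -1
(236463/47427): 236463 mod 47427 = 46755, so (236463/47427) = (46755/47427)
flip (46755/47427) -> (47427/46755): both odd, 46755 mod 4 = 3, 47427 mod 4 = 3, so the flip contributes -1; sign now +1
(47427/46755): 47427 mod 46755 = 672, so (47427/46755) = (672/46755)
factor out 2^5: 672 = 2^5·21; with 46755 mod 8 = 3, (2/46755) = -1; sign now -1; continue with (21/46755)
flip (21/46755) -> (46755/21): both odd, 21 mod 4 = 1, 46755 mod 4 = 3, so the flip contributes +1; sign now -1
(46755/21): 46755 mod 21 = 9, so (46755/21) = (9/21)
flip (9/21) -> (21/9): both odd, 9 mod 4 = 1, 21 mod 4 = 1, so the flip contributes +1; sign now -1
(21/9): 21 mod 9 = 3, so (21/9) = (3/9)
flip (3/9) -> (9/3): both odd, 3 mod 4 = 3, 9 mod 4 = 1, so the flip contributes +1; sign now -1
(9/3): 9 mod 3 = 0, so (9/3) = (0/3)
reached (0/3); gcd(a, n) > 1, so (0/3) = 0 and the symbol is 0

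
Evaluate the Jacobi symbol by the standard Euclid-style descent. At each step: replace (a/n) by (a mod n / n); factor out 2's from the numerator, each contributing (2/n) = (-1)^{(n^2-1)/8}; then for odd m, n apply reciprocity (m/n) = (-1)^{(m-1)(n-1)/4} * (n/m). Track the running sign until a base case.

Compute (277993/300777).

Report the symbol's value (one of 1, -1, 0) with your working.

reciprocity: (277993/300777) = +1·(300777/277993) since 277993 mod 4 = 1, 300777 mod 4 = 1; sign now +1
(300777/277993) = (22784/277993)   [reduce mod 277993]
22784 = 2^8·89; (2/277993) = +1 since 277993 mod 8 = 1, so (22784/277993) = (+1)^8·(89/277993); sign now +1
reciprocity: (89/277993) = +1·(277993/89) since 89 mod 4 = 1, 277993 mod 4 = 1; sign now +1
(277993/89) = (46/89)   [reduce mod 89]
46 = 2^1·23; (2/89) = +1 since 89 mod 8 = 1, so (46/89) = (+1)^1·(23/89); sign now +1
reciprocity: (23/89) = +1·(89/23) since 23 mod 4 = 3, 89 mod 4 = 1; sign now +1
(89/23) = (20/23)   [reduce mod 23]
20 = 2^2·5; (2/23) = +1 since 23 mod 8 = 7, so (20/23) = (+1)^2·(5/23); sign now +1
reciprocity: (5/23) = +1·(23/5) since 5 mod 4 = 1, 23 mod 4 = 3; sign now +1
(23/5) = (3/5)   [reduce mod 5]
reciprocity: (3/5) = +1·(5/3) since 3 mod 4 = 3, 5 mod 4 = 1; sign now +1
(5/3) = (2/3)   [reduce mod 3]
2 = 2^1·1; (2/3) = -1 since 3 mod 8 = 3, so (2/3) = (-1)^1·(1/3); sign now -1
(1/3) = 1; final value = sign = -1

-1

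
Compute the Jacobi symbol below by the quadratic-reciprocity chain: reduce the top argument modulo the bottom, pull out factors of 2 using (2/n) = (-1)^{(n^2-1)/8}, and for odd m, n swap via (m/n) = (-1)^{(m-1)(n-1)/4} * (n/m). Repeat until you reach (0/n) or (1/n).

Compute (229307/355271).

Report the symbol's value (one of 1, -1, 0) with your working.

flip (229307/355271) -> (355271/229307): both odd, 229307 mod 4 = 3, 355271 mod 4 = 3, so the flip contributes -1; sign now -1
(355271/229307): 355271 mod 229307 = 125964, so (355271/229307) = (125964/229307)
factor out 2^2: 125964 = 2^2·31491; with 229307 mod 8 = 3, (2/229307) = -1; sign now -1; continue with (31491/229307)
flip (31491/229307) -> (229307/31491): both odd, 31491 mod 4 = 3, 229307 mod 4 = 3, so the flip contributes -1; sign now +1
(229307/31491): 229307 mod 31491 = 8870, so (229307/31491) = (8870/31491)
factor out 2^1: 8870 = 2^1·4435; with 31491 mod 8 = 3, (2/31491) = -1; sign now -1; continue with (4435/31491)
flip (4435/31491) -> (31491/4435): both odd, 4435 mod 4 = 3, 31491 mod 4 = 3, so the flip contributes -1; sign now +1
(31491/4435): 31491 mod 4435 = 446, so (31491/4435) = (446/4435)
factor out 2^1: 446 = 2^1·223; with 4435 mod 8 = 3, (2/4435) = -1; sign now -1; continue with (223/4435)
flip (223/4435) -> (4435/223): both odd, 223 mod 4 = 3, 4435 mod 4 = 3, so the flip contributes -1; sign now +1
(4435/223): 4435 mod 223 = 198, so (4435/223) = (198/223)
factor out 2^1: 198 = 2^1·99; with 223 mod 8 = 7, (2/223) = +1; sign now +1; continue with (99/223)
flip (99/223) -> (223/99): both odd, 99 mod 4 = 3, 223 mod 4 = 3, so the flip contributes -1; sign now -1
(223/99): 223 mod 99 = 25, so (223/99) = (25/99)
flip (25/99) -> (99/25): both odd, 25 mod 4 = 1, 99 mod 4 = 3, so the flip contributes +1; sign now -1
(99/25): 99 mod 25 = 24, so (99/25) = (24/25)
factor out 2^3: 24 = 2^3·3; with 25 mod 8 = 1, (2/25) = +1; sign now -1; continue with (3/25)
flip (3/25) -> (25/3): both odd, 3 mod 4 = 3, 25 mod 4 = 1, so the flip contributes +1; sign now -1
(25/3): 25 mod 3 = 1, so (25/3) = (1/3)
reached (1/3) = 1, so the symbol is -1

-1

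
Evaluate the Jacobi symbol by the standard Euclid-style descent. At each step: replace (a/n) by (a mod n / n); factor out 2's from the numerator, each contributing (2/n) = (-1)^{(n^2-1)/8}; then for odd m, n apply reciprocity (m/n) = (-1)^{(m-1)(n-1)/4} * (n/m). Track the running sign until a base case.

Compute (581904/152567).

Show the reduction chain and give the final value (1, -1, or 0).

1

(581904/152567) = (124203/152567)   [reduce mod 152567]
reciprocity: (124203/152567) = -1·(152567/124203) since 124203 mod 4 = 3, 152567 mod 4 = 3; sign now -1
(152567/124203) = (28364/124203)   [reduce mod 124203]
28364 = 2^2·7091; (2/124203) = -1 since 124203 mod 8 = 3, so (28364/124203) = (-1)^2·(7091/124203); sign now -1
reciprocity: (7091/124203) = -1·(124203/7091) since 7091 mod 4 = 3, 124203 mod 4 = 3; sign now +1
(124203/7091) = (3656/7091)   [reduce mod 7091]
3656 = 2^3·457; (2/7091) = -1 since 7091 mod 8 = 3, so (3656/7091) = (-1)^3·(457/7091); sign now -1
reciprocity: (457/7091) = +1·(7091/457) since 457 mod 4 = 1, 7091 mod 4 = 3; sign now -1
(7091/457) = (236/457)   [reduce mod 457]
236 = 2^2·59; (2/457) = +1 since 457 mod 8 = 1, so (236/457) = (+1)^2·(59/457); sign now -1
reciprocity: (59/457) = +1·(457/59) since 59 mod 4 = 3, 457 mod 4 = 1; sign now -1
(457/59) = (44/59)   [reduce mod 59]
44 = 2^2·11; (2/59) = -1 since 59 mod 8 = 3, so (44/59) = (-1)^2·(11/59); sign now -1
reciprocity: (11/59) = -1·(59/11) since 11 mod 4 = 3, 59 mod 4 = 3; sign now +1
(59/11) = (4/11)   [reduce mod 11]
4 = 2^2·1; (2/11) = -1 since 11 mod 8 = 3, so (4/11) = (-1)^2·(1/11); sign now +1
(1/11) = 1; final value = sign = +1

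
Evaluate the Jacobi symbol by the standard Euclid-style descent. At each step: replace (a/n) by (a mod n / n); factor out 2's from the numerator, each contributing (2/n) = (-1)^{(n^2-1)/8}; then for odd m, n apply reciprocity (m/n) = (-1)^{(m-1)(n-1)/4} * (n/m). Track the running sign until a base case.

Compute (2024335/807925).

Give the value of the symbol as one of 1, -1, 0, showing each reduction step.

0

(2024335/807925) = (408485/807925)   [reduce mod 807925]
reciprocity: (408485/807925) = +1·(807925/408485) since 408485 mod 4 = 1, 807925 mod 4 = 1; sign now +1
(807925/408485) = (399440/408485)   [reduce mod 408485]
399440 = 2^4·24965; (2/408485) = -1 since 408485 mod 8 = 5, so (399440/408485) = (-1)^4·(24965/408485); sign now +1
reciprocity: (24965/408485) = +1·(408485/24965) since 24965 mod 4 = 1, 408485 mod 4 = 1; sign now +1
(408485/24965) = (9045/24965)   [reduce mod 24965]
reciprocity: (9045/24965) = +1·(24965/9045) since 9045 mod 4 = 1, 24965 mod 4 = 1; sign now +1
(24965/9045) = (6875/9045)   [reduce mod 9045]
reciprocity: (6875/9045) = +1·(9045/6875) since 6875 mod 4 = 3, 9045 mod 4 = 1; sign now +1
(9045/6875) = (2170/6875)   [reduce mod 6875]
2170 = 2^1·1085; (2/6875) = -1 since 6875 mod 8 = 3, so (2170/6875) = (-1)^1·(1085/6875); sign now -1
reciprocity: (1085/6875) = +1·(6875/1085) since 1085 mod 4 = 1, 6875 mod 4 = 3; sign now -1
(6875/1085) = (365/1085)   [reduce mod 1085]
reciprocity: (365/1085) = +1·(1085/365) since 365 mod 4 = 1, 1085 mod 4 = 1; sign now -1
(1085/365) = (355/365)   [reduce mod 365]
reciprocity: (355/365) = +1·(365/355) since 355 mod 4 = 3, 365 mod 4 = 1; sign now -1
(365/355) = (10/355)   [reduce mod 355]
10 = 2^1·5; (2/355) = -1 since 355 mod 8 = 3, so (10/355) = (-1)^1·(5/355); sign now +1
reciprocity: (5/355) = +1·(355/5) since 5 mod 4 = 1, 355 mod 4 = 3; sign now +1
(355/5) = (0/5)   [reduce mod 5]
(0/5) = 0   [gcd(a, n) > 1]; final value = 0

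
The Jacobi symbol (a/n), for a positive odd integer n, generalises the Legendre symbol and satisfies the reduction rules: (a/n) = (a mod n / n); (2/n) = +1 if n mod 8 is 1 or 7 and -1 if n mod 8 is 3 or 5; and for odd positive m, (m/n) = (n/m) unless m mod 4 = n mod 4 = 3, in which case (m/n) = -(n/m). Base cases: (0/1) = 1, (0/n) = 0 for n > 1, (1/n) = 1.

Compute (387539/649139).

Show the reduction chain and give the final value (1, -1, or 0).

flip (387539/649139) -> (649139/387539): both odd, 387539 mod 4 = 3, 649139 mod 4 = 3, so the flip contributes -1; sign now -1
(649139/387539): 649139 mod 387539 = 261600, so (649139/387539) = (261600/387539)
factor out 2^5: 261600 = 2^5·8175; with 387539 mod 8 = 3, (2/387539) = -1; sign now +1; continue with (8175/387539)
flip (8175/387539) -> (387539/8175): both odd, 8175 mod 4 = 3, 387539 mod 4 = 3, so the flip contributes -1; sign now -1
(387539/8175): 387539 mod 8175 = 3314, so (387539/8175) = (3314/8175)
factor out 2^1: 3314 = 2^1·1657; with 8175 mod 8 = 7, (2/8175) = +1; sign now -1; continue with (1657/8175)
flip (1657/8175) -> (8175/1657): both odd, 1657 mod 4 = 1, 8175 mod 4 = 3, so the flip contributes +1; sign now -1
(8175/1657): 8175 mod 1657 = 1547, so (8175/1657) = (1547/1657)
flip (1547/1657) -> (1657/1547): both odd, 1547 mod 4 = 3, 1657 mod 4 = 1, so the flip contributes +1; sign now -1
(1657/1547): 1657 mod 1547 = 110, so (1657/1547) = (110/1547)
factor out 2^1: 110 = 2^1·55; with 1547 mod 8 = 3, (2/1547) = -1; sign now +1; continue with (55/1547)
flip (55/1547) -> (1547/55): both odd, 55 mod 4 = 3, 1547 mod 4 = 3, so the flip contributes -1; sign now -1
(1547/55): 1547 mod 55 = 7, so (1547/55) = (7/55)
flip (7/55) -> (55/7): both odd, 7 mod 4 = 3, 55 mod 4 = 3, so the flip contributes -1; sign now +1
(55/7): 55 mod 7 = 6, so (55/7) = (6/7)
factor out 2^1: 6 = 2^1·3; with 7 mod 8 = 7, (2/7) = +1; sign now +1; continue with (3/7)
flip (3/7) -> (7/3): both odd, 3 mod 4 = 3, 7 mod 4 = 3, so the flip contributes -1; sign now -1
(7/3): 7 mod 3 = 1, so (7/3) = (1/3)
reached (1/3) = 1, so the symbol is -1

-1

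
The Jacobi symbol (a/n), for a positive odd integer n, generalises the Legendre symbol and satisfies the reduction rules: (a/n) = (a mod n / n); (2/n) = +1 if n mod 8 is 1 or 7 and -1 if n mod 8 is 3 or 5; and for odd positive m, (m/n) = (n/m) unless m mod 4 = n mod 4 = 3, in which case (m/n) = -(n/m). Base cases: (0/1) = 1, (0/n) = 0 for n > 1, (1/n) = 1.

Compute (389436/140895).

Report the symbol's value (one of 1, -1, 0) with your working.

0

(389436/140895) = (107646/140895)   [reduce mod 140895]
107646 = 2^1·53823; (2/140895) = +1 since 140895 mod 8 = 7, so (107646/140895) = (+1)^1·(53823/140895); sign now +1
reciprocity: (53823/140895) = -1·(140895/53823) since 53823 mod 4 = 3, 140895 mod 4 = 3; sign now -1
(140895/53823) = (33249/53823)   [reduce mod 53823]
reciprocity: (33249/53823) = +1·(53823/33249) since 33249 mod 4 = 1, 53823 mod 4 = 3; sign now -1
(53823/33249) = (20574/33249)   [reduce mod 33249]
20574 = 2^1·10287; (2/33249) = +1 since 33249 mod 8 = 1, so (20574/33249) = (+1)^1·(10287/33249); sign now -1
reciprocity: (10287/33249) = +1·(33249/10287) since 10287 mod 4 = 3, 33249 mod 4 = 1; sign now -1
(33249/10287) = (2388/10287)   [reduce mod 10287]
2388 = 2^2·597; (2/10287) = +1 since 10287 mod 8 = 7, so (2388/10287) = (+1)^2·(597/10287); sign now -1
reciprocity: (597/10287) = +1·(10287/597) since 597 mod 4 = 1, 10287 mod 4 = 3; sign now -1
(10287/597) = (138/597)   [reduce mod 597]
138 = 2^1·69; (2/597) = -1 since 597 mod 8 = 5, so (138/597) = (-1)^1·(69/597); sign now +1
reciprocity: (69/597) = +1·(597/69) since 69 mod 4 = 1, 597 mod 4 = 1; sign now +1
(597/69) = (45/69)   [reduce mod 69]
reciprocity: (45/69) = +1·(69/45) since 45 mod 4 = 1, 69 mod 4 = 1; sign now +1
(69/45) = (24/45)   [reduce mod 45]
24 = 2^3·3; (2/45) = -1 since 45 mod 8 = 5, so (24/45) = (-1)^3·(3/45); sign now -1
reciprocity: (3/45) = +1·(45/3) since 3 mod 4 = 3, 45 mod 4 = 1; sign now -1
(45/3) = (0/3)   [reduce mod 3]
(0/3) = 0   [gcd(a, n) > 1]; final value = 0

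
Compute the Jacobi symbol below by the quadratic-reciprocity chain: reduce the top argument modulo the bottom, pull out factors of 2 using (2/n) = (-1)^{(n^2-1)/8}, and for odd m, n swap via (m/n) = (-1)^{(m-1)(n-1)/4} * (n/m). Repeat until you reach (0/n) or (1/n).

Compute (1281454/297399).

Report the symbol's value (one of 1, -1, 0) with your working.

1

(1281454/297399): 1281454 mod 297399 = 91858, so (1281454/297399) = (91858/297399)
factor out 2^1: 91858 = 2^1·45929; with 297399 mod 8 = 7, (2/297399) = +1; sign now +1; continue with (45929/297399)
flip (45929/297399) -> (297399/45929): both odd, 45929 mod 4 = 1, 297399 mod 4 = 3, so the flip contributes +1; sign now +1
(297399/45929): 297399 mod 45929 = 21825, so (297399/45929) = (21825/45929)
flip (21825/45929) -> (45929/21825): both odd, 21825 mod 4 = 1, 45929 mod 4 = 1, so the flip contributes +1; sign now +1
(45929/21825): 45929 mod 21825 = 2279, so (45929/21825) = (2279/21825)
flip (2279/21825) -> (21825/2279): both odd, 2279 mod 4 = 3, 21825 mod 4 = 1, so the flip contributes +1; sign now +1
(21825/2279): 21825 mod 2279 = 1314, so (21825/2279) = (1314/2279)
factor out 2^1: 1314 = 2^1·657; with 2279 mod 8 = 7, (2/2279) = +1; sign now +1; continue with (657/2279)
flip (657/2279) -> (2279/657): both odd, 657 mod 4 = 1, 2279 mod 4 = 3, so the flip contributes +1; sign now +1
(2279/657): 2279 mod 657 = 308, so (2279/657) = (308/657)
factor out 2^2: 308 = 2^2·77; with 657 mod 8 = 1, (2/657) = +1; sign now +1; continue with (77/657)
flip (77/657) -> (657/77): both odd, 77 mod 4 = 1, 657 mod 4 = 1, so the flip contributes +1; sign now +1
(657/77): 657 mod 77 = 41, so (657/77) = (41/77)
flip (41/77) -> (77/41): both odd, 41 mod 4 = 1, 77 mod 4 = 1, so the flip contributes +1; sign now +1
(77/41): 77 mod 41 = 36, so (77/41) = (36/41)
factor out 2^2: 36 = 2^2·9; with 41 mod 8 = 1, (2/41) = +1; sign now +1; continue with (9/41)
flip (9/41) -> (41/9): both odd, 9 mod 4 = 1, 41 mod 4 = 1, so the flip contributes +1; sign now +1
(41/9): 41 mod 9 = 5, so (41/9) = (5/9)
flip (5/9) -> (9/5): both odd, 5 mod 4 = 1, 9 mod 4 = 1, so the flip contributes +1; sign now +1
(9/5): 9 mod 5 = 4, so (9/5) = (4/5)
factor out 2^2: 4 = 2^2·1; with 5 mod 8 = 5, (2/5) = -1; sign now +1; continue with (1/5)
reached (1/5) = 1, so the symbol is +1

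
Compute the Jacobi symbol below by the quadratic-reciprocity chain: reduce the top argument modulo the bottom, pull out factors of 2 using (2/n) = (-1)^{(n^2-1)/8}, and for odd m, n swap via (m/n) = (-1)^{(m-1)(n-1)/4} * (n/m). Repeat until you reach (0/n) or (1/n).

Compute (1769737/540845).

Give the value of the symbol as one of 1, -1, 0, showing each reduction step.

-1

(1769737/540845): 1769737 mod 540845 = 147202, so (1769737/540845) = (147202/540845)
factor out 2^1: 147202 = 2^1·73601; with 540845 mod 8 = 5, (2/540845) = -1; sign now -1; continue with (73601/540845)
flip (73601/540845) -> (540845/73601): both odd, 73601 mod 4 = 1, 540845 mod 4 = 1, so the flip contributes +1; sign now -1
(540845/73601): 540845 mod 73601 = 25638, so (540845/73601) = (25638/73601)
factor out 2^1: 25638 = 2^1·12819; with 73601 mod 8 = 1, (2/73601) = +1; sign now -1; continue with (12819/73601)
flip (12819/73601) -> (73601/12819): both odd, 12819 mod 4 = 3, 73601 mod 4 = 1, so the flip contributes +1; sign now -1
(73601/12819): 73601 mod 12819 = 9506, so (73601/12819) = (9506/12819)
factor out 2^1: 9506 = 2^1·4753; with 12819 mod 8 = 3, (2/12819) = -1; sign now +1; continue with (4753/12819)
flip (4753/12819) -> (12819/4753): both odd, 4753 mod 4 = 1, 12819 mod 4 = 3, so the flip contributes +1; sign now +1
(12819/4753): 12819 mod 4753 = 3313, so (12819/4753) = (3313/4753)
flip (3313/4753) -> (4753/3313): both odd, 3313 mod 4 = 1, 4753 mod 4 = 1, so the flip contributes +1; sign now +1
(4753/3313): 4753 mod 3313 = 1440, so (4753/3313) = (1440/3313)
factor out 2^5: 1440 = 2^5·45; with 3313 mod 8 = 1, (2/3313) = +1; sign now +1; continue with (45/3313)
flip (45/3313) -> (3313/45): both odd, 45 mod 4 = 1, 3313 mod 4 = 1, so the flip contributes +1; sign now +1
(3313/45): 3313 mod 45 = 28, so (3313/45) = (28/45)
factor out 2^2: 28 = 2^2·7; with 45 mod 8 = 5, (2/45) = -1; sign now +1; continue with (7/45)
flip (7/45) -> (45/7): both odd, 7 mod 4 = 3, 45 mod 4 = 1, so the flip contributes +1; sign now +1
(45/7): 45 mod 7 = 3, so (45/7) = (3/7)
flip (3/7) -> (7/3): both odd, 3 mod 4 = 3, 7 mod 4 = 3, so the flip contributes -1; sign now -1
(7/3): 7 mod 3 = 1, so (7/3) = (1/3)
reached (1/3) = 1, so the symbol is -1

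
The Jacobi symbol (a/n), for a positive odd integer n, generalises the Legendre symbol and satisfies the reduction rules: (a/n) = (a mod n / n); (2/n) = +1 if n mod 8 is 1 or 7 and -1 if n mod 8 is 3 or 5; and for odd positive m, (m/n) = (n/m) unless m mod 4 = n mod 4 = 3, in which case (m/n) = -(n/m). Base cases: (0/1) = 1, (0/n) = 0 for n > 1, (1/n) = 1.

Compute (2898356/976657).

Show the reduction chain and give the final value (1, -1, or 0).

(2898356/976657) = (945042/976657)   [reduce mod 976657]
945042 = 2^1·472521; (2/976657) = +1 since 976657 mod 8 = 1, so (945042/976657) = (+1)^1·(472521/976657); sign now +1
reciprocity: (472521/976657) = +1·(976657/472521) since 472521 mod 4 = 1, 976657 mod 4 = 1; sign now +1
(976657/472521) = (31615/472521)   [reduce mod 472521]
reciprocity: (31615/472521) = +1·(472521/31615) since 31615 mod 4 = 3, 472521 mod 4 = 1; sign now +1
(472521/31615) = (29911/31615)   [reduce mod 31615]
reciprocity: (29911/31615) = -1·(31615/29911) since 29911 mod 4 = 3, 31615 mod 4 = 3; sign now -1
(31615/29911) = (1704/29911)   [reduce mod 29911]
1704 = 2^3·213; (2/29911) = +1 since 29911 mod 8 = 7, so (1704/29911) = (+1)^3·(213/29911); sign now -1
reciprocity: (213/29911) = +1·(29911/213) since 213 mod 4 = 1, 29911 mod 4 = 3; sign now -1
(29911/213) = (91/213)   [reduce mod 213]
reciprocity: (91/213) = +1·(213/91) since 91 mod 4 = 3, 213 mod 4 = 1; sign now -1
(213/91) = (31/91)   [reduce mod 91]
reciprocity: (31/91) = -1·(91/31) since 31 mod 4 = 3, 91 mod 4 = 3; sign now +1
(91/31) = (29/31)   [reduce mod 31]
reciprocity: (29/31) = +1·(31/29) since 29 mod 4 = 1, 31 mod 4 = 3; sign now +1
(31/29) = (2/29)   [reduce mod 29]
2 = 2^1·1; (2/29) = -1 since 29 mod 8 = 5, so (2/29) = (-1)^1·(1/29); sign now -1
(1/29) = 1; final value = sign = -1

-1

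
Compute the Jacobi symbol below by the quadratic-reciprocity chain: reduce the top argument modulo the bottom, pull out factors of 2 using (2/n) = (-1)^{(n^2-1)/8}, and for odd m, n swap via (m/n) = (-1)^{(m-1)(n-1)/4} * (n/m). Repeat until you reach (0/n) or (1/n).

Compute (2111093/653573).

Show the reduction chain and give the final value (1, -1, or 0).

-1

(2111093/653573): 2111093 mod 653573 = 150374, so (2111093/653573) = (150374/653573)
factor out 2^1: 150374 = 2^1·75187; with 653573 mod 8 = 5, (2/653573) = -1; sign now -1; continue with (75187/653573)
flip (75187/653573) -> (653573/75187): both odd, 75187 mod 4 = 3, 653573 mod 4 = 1, so the flip contributes +1; sign now -1
(653573/75187): 653573 mod 75187 = 52077, so (653573/75187) = (52077/75187)
flip (52077/75187) -> (75187/52077): both odd, 52077 mod 4 = 1, 75187 mod 4 = 3, so the flip contributes +1; sign now -1
(75187/52077): 75187 mod 52077 = 23110, so (75187/52077) = (23110/52077)
factor out 2^1: 23110 = 2^1·11555; with 52077 mod 8 = 5, (2/52077) = -1; sign now +1; continue with (11555/52077)
flip (11555/52077) -> (52077/11555): both odd, 11555 mod 4 = 3, 52077 mod 4 = 1, so the flip contributes +1; sign now +1
(52077/11555): 52077 mod 11555 = 5857, so (52077/11555) = (5857/11555)
flip (5857/11555) -> (11555/5857): both odd, 5857 mod 4 = 1, 11555 mod 4 = 3, so the flip contributes +1; sign now +1
(11555/5857): 11555 mod 5857 = 5698, so (11555/5857) = (5698/5857)
factor out 2^1: 5698 = 2^1·2849; with 5857 mod 8 = 1, (2/5857) = +1; sign now +1; continue with (2849/5857)
flip (2849/5857) -> (5857/2849): both odd, 2849 mod 4 = 1, 5857 mod 4 = 1, so the flip contributes +1; sign now +1
(5857/2849): 5857 mod 2849 = 159, so (5857/2849) = (159/2849)
flip (159/2849) -> (2849/159): both odd, 159 mod 4 = 3, 2849 mod 4 = 1, so the flip contributes +1; sign now +1
(2849/159): 2849 mod 159 = 146, so (2849/159) = (146/159)
factor out 2^1: 146 = 2^1·73; with 159 mod 8 = 7, (2/159) = +1; sign now +1; continue with (73/159)
flip (73/159) -> (159/73): both odd, 73 mod 4 = 1, 159 mod 4 = 3, so the flip contributes +1; sign now +1
(159/73): 159 mod 73 = 13, so (159/73) = (13/73)
flip (13/73) -> (73/13): both odd, 13 mod 4 = 1, 73 mod 4 = 1, so the flip contributes +1; sign now +1
(73/13): 73 mod 13 = 8, so (73/13) = (8/13)
factor out 2^3: 8 = 2^3·1; with 13 mod 8 = 5, (2/13) = -1; sign now -1; continue with (1/13)
reached (1/13) = 1, so the symbol is -1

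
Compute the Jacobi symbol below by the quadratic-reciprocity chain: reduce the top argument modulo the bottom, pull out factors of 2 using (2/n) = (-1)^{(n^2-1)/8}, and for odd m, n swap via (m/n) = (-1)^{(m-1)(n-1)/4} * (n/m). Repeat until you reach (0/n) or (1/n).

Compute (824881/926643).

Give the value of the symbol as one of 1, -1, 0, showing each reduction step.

-1

flip (824881/926643) -> (926643/824881): both odd, 824881 mod 4 = 1, 926643 mod 4 = 3, so the flip contributes +1; sign now +1
(926643/824881): 926643 mod 824881 = 101762, so (926643/824881) = (101762/824881)
factor out 2^1: 101762 = 2^1·50881; with 824881 mod 8 = 1, (2/824881) = +1; sign now +1; continue with (50881/824881)
flip (50881/824881) -> (824881/50881): both odd, 50881 mod 4 = 1, 824881 mod 4 = 1, so the flip contributes +1; sign now +1
(824881/50881): 824881 mod 50881 = 10785, so (824881/50881) = (10785/50881)
flip (10785/50881) -> (50881/10785): both odd, 10785 mod 4 = 1, 50881 mod 4 = 1, so the flip contributes +1; sign now +1
(50881/10785): 50881 mod 10785 = 7741, so (50881/10785) = (7741/10785)
flip (7741/10785) -> (10785/7741): both odd, 7741 mod 4 = 1, 10785 mod 4 = 1, so the flip contributes +1; sign now +1
(10785/7741): 10785 mod 7741 = 3044, so (10785/7741) = (3044/7741)
factor out 2^2: 3044 = 2^2·761; with 7741 mod 8 = 5, (2/7741) = -1; sign now +1; continue with (761/7741)
flip (761/7741) -> (7741/761): both odd, 761 mod 4 = 1, 7741 mod 4 = 1, so the flip contributes +1; sign now +1
(7741/761): 7741 mod 761 = 131, so (7741/761) = (131/761)
flip (131/761) -> (761/131): both odd, 131 mod 4 = 3, 761 mod 4 = 1, so the flip contributes +1; sign now +1
(761/131): 761 mod 131 = 106, so (761/131) = (106/131)
factor out 2^1: 106 = 2^1·53; with 131 mod 8 = 3, (2/131) = -1; sign now -1; continue with (53/131)
flip (53/131) -> (131/53): both odd, 53 mod 4 = 1, 131 mod 4 = 3, so the flip contributes +1; sign now -1
(131/53): 131 mod 53 = 25, so (131/53) = (25/53)
flip (25/53) -> (53/25): both odd, 25 mod 4 = 1, 53 mod 4 = 1, so the flip contributes +1; sign now -1
(53/25): 53 mod 25 = 3, so (53/25) = (3/25)
flip (3/25) -> (25/3): both odd, 3 mod 4 = 3, 25 mod 4 = 1, so the flip contributes +1; sign now -1
(25/3): 25 mod 3 = 1, so (25/3) = (1/3)
reached (1/3) = 1, so the symbol is -1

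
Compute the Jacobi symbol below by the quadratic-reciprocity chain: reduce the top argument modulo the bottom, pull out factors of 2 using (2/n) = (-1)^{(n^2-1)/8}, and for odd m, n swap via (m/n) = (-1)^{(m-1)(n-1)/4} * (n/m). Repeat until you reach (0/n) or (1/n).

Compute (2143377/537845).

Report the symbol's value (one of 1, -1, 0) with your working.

(2143377/537845): 2143377 mod 537845 = 529842, so (2143377/537845) = (529842/537845)
factor out 2^1: 529842 = 2^1·264921; with 537845 mod 8 = 5, (2/537845) = -1; sign now -1; continue with (264921/537845)
flip (264921/537845) -> (537845/264921): both odd, 264921 mod 4 = 1, 537845 mod 4 = 1, so the flip contributes +1; sign now -1
(537845/264921): 537845 mod 264921 = 8003, so (537845/264921) = (8003/264921)
flip (8003/264921) -> (264921/8003): both odd, 8003 mod 4 = 3, 264921 mod 4 = 1, so the flip contributes +1; sign now -1
(264921/8003): 264921 mod 8003 = 822, so (264921/8003) = (822/8003)
factor out 2^1: 822 = 2^1·411; with 8003 mod 8 = 3, (2/8003) = -1; sign now +1; continue with (411/8003)
flip (411/8003) -> (8003/411): both odd, 411 mod 4 = 3, 8003 mod 4 = 3, so the flip contributes -1; sign now -1
(8003/411): 8003 mod 411 = 194, so (8003/411) = (194/411)
factor out 2^1: 194 = 2^1·97; with 411 mod 8 = 3, (2/411) = -1; sign now +1; continue with (97/411)
flip (97/411) -> (411/97): both odd, 97 mod 4 = 1, 411 mod 4 = 3, so the flip contributes +1; sign now +1
(411/97): 411 mod 97 = 23, so (411/97) = (23/97)
flip (23/97) -> (97/23): both odd, 23 mod 4 = 3, 97 mod 4 = 1, so the flip contributes +1; sign now +1
(97/23): 97 mod 23 = 5, so (97/23) = (5/23)
flip (5/23) -> (23/5): both odd, 5 mod 4 = 1, 23 mod 4 = 3, so the flip contributes +1; sign now +1
(23/5): 23 mod 5 = 3, so (23/5) = (3/5)
flip (3/5) -> (5/3): both odd, 3 mod 4 = 3, 5 mod 4 = 1, so the flip contributes +1; sign now +1
(5/3): 5 mod 3 = 2, so (5/3) = (2/3)
factor out 2^1: 2 = 2^1·1; with 3 mod 8 = 3, (2/3) = -1; sign now -1; continue with (1/3)
reached (1/3) = 1, so the symbol is -1

-1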